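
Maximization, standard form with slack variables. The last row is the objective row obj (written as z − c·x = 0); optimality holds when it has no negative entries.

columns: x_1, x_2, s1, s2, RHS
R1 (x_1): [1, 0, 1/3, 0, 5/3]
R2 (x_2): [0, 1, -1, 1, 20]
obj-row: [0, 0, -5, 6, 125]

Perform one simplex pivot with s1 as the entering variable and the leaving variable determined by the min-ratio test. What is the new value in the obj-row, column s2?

6

Ratio test on column s1 — row 1: (5/3)/(1/3) = 5; row 2: entry -1 ≤ 0. Minimum is 5 at row 1 (x_1 leaves); pivot element 1/3.
Divide row 1 by 1/3; eliminate column s1 from the other rows.
obj-row update in column s2: 6 − (-5)·0 = 6.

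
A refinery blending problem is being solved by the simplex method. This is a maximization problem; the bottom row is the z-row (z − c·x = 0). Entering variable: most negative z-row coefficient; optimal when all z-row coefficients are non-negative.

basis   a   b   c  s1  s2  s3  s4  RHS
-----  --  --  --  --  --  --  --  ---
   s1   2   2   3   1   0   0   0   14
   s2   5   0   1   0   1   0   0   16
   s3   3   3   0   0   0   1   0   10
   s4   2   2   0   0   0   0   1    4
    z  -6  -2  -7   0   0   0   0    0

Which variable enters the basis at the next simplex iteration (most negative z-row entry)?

c

Negative z-row entries: a: -6, b: -2, c: -7.
The most negative is -7 in column c, so c enters.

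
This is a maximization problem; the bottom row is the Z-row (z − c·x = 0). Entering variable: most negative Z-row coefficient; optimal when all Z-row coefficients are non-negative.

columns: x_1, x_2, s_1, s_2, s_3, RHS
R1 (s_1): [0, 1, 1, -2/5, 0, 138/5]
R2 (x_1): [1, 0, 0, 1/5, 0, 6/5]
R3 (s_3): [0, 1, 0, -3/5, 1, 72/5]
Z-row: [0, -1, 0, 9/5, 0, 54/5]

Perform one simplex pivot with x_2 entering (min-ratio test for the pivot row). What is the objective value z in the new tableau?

126/5

Ratio test on column x_2 — row 1: (138/5)/1 = 138/5; row 2: entry 0 ≤ 0; row 3: (72/5)/1 = 72/5. Minimum is 72/5 at row 3 (s_3 leaves); pivot element 1.
Pivot on row 3; the Z-row RHS becomes 54/5 − (-1)·(72/5) = 126/5.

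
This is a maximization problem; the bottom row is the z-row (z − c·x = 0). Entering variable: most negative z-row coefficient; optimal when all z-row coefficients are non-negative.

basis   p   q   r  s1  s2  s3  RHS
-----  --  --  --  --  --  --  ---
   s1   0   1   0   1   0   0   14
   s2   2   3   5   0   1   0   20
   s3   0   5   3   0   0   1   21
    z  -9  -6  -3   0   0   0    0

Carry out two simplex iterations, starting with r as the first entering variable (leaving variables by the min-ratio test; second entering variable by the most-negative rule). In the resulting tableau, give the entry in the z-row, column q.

Ratio test on column r — row 1: entry 0 ≤ 0; row 2: 20/5 = 4; row 3: 21/3 = 7. Minimum is 4 at row 2 (s2 leaves); pivot element 5.
Divide row 2 by 5; eliminate column r from the other rows.
Second iteration: most negative z-row entry is -39/5 in column p, so p enters.
Ratio test on column p — row 1: entry 0 ≤ 0; row 2: 4/(2/5) = 10; row 3: entry -6/5 ≤ 0. Minimum is 10 at row 2 (r leaves); pivot element 2/5.
Divide row 2 by 2/5; eliminate column p from the other rows.
After both pivots, the entry at the z-row, column q is 15/2.

15/2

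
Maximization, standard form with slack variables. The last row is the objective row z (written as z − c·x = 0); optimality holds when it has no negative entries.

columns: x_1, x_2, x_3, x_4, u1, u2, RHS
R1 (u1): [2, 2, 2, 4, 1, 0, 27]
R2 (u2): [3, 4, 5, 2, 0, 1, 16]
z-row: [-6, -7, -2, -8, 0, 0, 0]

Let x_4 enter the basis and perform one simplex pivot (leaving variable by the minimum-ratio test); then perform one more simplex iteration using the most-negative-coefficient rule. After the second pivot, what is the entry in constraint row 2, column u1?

Ratio test on column x_4 — row 1: 27/4 = 27/4; row 2: 16/2 = 8. Minimum is 27/4 at row 1 (u1 leaves); pivot element 4.
Divide row 1 by 4; eliminate column x_4 from the other rows.
Second iteration: most negative z-row entry is -3 in column x_2, so x_2 enters.
Ratio test on column x_2 — row 1: (27/4)/(1/2) = 27/2; row 2: (5/2)/3 = 5/6. Minimum is 5/6 at row 2 (u2 leaves); pivot element 3.
Divide row 2 by 3; eliminate column x_2 from the other rows.
After both pivots, the entry at constraint row 2, column u1 is -1/6.

-1/6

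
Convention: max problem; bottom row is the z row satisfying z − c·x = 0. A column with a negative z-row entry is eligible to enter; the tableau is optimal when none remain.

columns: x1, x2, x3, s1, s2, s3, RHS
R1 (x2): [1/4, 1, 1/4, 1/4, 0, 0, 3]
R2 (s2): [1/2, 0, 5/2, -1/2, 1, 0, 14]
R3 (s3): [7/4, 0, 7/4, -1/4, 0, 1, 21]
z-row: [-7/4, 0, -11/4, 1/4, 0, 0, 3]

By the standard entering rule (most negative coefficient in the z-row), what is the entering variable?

x3

Negative z-row entries: x1: -7/4, x3: -11/4.
The most negative is -11/4 in column x3, so x3 enters.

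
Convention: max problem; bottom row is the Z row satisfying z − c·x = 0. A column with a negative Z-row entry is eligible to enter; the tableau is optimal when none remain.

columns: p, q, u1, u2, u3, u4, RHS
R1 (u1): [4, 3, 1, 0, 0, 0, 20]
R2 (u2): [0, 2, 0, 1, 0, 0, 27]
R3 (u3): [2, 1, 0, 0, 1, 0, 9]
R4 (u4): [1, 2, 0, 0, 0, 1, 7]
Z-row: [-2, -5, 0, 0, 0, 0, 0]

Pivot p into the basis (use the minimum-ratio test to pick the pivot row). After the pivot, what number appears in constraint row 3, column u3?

Ratio test on column p — row 1: 20/4 = 5; row 2: entry 0 ≤ 0; row 3: 9/2 = 9/2; row 4: 7/1 = 7. Minimum is 9/2 at row 3 (u3 leaves); pivot element 2.
Divide row 3 by 2; eliminate column p from the other rows.
In the new row 3, the u3 entry is the old entry divided by the pivot: 1/2 = 1/2.

1/2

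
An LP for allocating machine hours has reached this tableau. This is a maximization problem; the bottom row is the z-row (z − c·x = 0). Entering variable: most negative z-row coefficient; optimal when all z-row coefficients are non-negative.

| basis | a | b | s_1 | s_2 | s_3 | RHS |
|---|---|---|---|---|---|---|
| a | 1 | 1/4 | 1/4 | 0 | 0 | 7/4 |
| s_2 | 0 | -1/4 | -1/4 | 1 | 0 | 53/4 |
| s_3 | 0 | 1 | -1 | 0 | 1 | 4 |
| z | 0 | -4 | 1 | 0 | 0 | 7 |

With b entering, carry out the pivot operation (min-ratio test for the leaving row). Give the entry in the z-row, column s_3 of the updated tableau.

Ratio test on column b — row 1: (7/4)/(1/4) = 7; row 2: entry -1/4 ≤ 0; row 3: 4/1 = 4. Minimum is 4 at row 3 (s_3 leaves); pivot element 1.
Divide row 3 by 1; eliminate column b from the other rows.
z-row update in column s_3: 0 − (-4)·1 = 4.

4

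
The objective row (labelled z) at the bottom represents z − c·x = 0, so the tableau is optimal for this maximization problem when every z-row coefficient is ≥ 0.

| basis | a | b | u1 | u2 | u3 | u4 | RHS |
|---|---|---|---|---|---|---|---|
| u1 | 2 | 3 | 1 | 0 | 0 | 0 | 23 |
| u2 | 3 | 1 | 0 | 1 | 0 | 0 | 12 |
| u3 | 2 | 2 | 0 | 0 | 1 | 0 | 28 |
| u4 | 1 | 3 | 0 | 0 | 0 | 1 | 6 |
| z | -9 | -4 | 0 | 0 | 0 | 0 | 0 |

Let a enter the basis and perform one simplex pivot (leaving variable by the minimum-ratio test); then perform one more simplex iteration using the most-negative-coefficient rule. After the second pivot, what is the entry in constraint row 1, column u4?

Ratio test on column a — row 1: 23/2 = 23/2; row 2: 12/3 = 4; row 3: 28/2 = 14; row 4: 6/1 = 6. Minimum is 4 at row 2 (u2 leaves); pivot element 3.
Divide row 2 by 3; eliminate column a from the other rows.
Second iteration: most negative z-row entry is -1 in column b, so b enters.
Ratio test on column b — row 1: 15/(7/3) = 45/7; row 2: 4/(1/3) = 12; row 3: 20/(4/3) = 15; row 4: 2/(8/3) = 3/4. Minimum is 3/4 at row 4 (u4 leaves); pivot element 8/3.
Divide row 4 by 8/3; eliminate column b from the other rows.
After both pivots, the entry at constraint row 1, column u4 is -7/8.

-7/8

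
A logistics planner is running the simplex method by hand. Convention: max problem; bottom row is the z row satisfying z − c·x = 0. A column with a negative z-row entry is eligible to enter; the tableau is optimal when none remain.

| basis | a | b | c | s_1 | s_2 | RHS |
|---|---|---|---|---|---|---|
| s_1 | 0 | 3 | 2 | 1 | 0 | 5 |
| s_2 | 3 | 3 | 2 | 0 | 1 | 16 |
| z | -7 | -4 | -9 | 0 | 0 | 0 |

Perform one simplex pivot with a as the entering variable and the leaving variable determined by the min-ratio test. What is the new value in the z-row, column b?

Ratio test on column a — row 1: entry 0 ≤ 0; row 2: 16/3 = 16/3. Minimum is 16/3 at row 2 (s_2 leaves); pivot element 3.
Divide row 2 by 3; eliminate column a from the other rows.
z-row update in column b: -4 − (-7)·1 = 3.

3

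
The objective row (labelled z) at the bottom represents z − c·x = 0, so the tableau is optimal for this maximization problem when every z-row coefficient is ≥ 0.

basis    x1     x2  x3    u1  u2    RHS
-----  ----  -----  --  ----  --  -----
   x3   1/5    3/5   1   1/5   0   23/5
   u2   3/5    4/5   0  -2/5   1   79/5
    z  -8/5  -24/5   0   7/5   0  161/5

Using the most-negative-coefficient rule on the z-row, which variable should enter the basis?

x2

Negative z-row entries: x1: -8/5, x2: -24/5.
The most negative is -24/5 in column x2, so x2 enters.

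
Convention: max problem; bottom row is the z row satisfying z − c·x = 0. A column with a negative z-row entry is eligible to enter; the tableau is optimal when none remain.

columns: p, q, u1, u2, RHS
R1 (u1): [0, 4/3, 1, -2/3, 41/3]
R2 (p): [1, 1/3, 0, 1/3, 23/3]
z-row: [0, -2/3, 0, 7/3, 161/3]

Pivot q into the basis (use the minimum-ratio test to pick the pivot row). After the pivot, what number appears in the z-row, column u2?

Ratio test on column q — row 1: (41/3)/(4/3) = 41/4; row 2: (23/3)/(1/3) = 23. Minimum is 41/4 at row 1 (u1 leaves); pivot element 4/3.
Divide row 1 by 4/3; eliminate column q from the other rows.
z-row update in column u2: 7/3 − (-2/3)·(-1/2) = 2.

2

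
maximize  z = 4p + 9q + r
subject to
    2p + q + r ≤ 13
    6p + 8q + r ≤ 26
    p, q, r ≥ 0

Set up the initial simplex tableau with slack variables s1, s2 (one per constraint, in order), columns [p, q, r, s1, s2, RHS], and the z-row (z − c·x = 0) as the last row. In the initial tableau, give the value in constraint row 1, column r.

Constraint 1 has coefficient 1 on r.

1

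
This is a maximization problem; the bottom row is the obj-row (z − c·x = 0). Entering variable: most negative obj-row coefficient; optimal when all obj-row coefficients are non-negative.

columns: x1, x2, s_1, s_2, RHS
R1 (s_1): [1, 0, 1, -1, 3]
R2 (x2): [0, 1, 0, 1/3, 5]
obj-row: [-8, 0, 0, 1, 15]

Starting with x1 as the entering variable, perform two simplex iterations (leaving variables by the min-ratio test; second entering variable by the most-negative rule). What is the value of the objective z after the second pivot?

144

Ratio test on column x1 — row 1: 3/1 = 3; row 2: entry 0 ≤ 0. Minimum is 3 at row 1 (s_1 leaves); pivot element 1.
Pivot on row 1; the obj-row RHS becomes 15 − (-8)·3 = 39.
Next entering variable (most negative obj-row entry -7): s_2.
Ratio test on column s_2 — row 1: entry -1 ≤ 0; row 2: 5/(1/3) = 15. Minimum is 15 at row 2 (x2 leaves); pivot element 1/3.
After the second pivot the obj-row RHS is 39 − (-7)·15 = 144.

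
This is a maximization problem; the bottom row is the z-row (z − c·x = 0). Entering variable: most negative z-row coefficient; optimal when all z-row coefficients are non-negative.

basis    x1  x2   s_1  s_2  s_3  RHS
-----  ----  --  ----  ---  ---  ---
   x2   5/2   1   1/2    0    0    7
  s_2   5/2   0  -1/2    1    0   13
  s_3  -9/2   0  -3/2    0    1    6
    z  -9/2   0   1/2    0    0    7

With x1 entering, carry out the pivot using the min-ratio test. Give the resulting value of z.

98/5

Ratio test on column x1 — row 1: 7/(5/2) = 14/5; row 2: 13/(5/2) = 26/5; row 3: entry -9/2 ≤ 0. Minimum is 14/5 at row 1 (x2 leaves); pivot element 5/2.
Pivot on row 1; the z-row RHS becomes 7 − (-9/2)·(14/5) = 98/5.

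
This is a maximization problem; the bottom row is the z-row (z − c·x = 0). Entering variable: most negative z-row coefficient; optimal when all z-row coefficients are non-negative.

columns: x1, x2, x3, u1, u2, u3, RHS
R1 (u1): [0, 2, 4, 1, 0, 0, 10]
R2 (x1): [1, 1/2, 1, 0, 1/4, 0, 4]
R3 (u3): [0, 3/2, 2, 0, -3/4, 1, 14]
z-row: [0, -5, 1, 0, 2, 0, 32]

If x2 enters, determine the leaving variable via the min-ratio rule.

u1

Column x2 entries and ratios — u1: 10/2 = 5; x1: 4/(1/2) = 8; u3: 14/(3/2) = 28/3.
Smallest ratio is 5 in the row of u1, so u1 leaves.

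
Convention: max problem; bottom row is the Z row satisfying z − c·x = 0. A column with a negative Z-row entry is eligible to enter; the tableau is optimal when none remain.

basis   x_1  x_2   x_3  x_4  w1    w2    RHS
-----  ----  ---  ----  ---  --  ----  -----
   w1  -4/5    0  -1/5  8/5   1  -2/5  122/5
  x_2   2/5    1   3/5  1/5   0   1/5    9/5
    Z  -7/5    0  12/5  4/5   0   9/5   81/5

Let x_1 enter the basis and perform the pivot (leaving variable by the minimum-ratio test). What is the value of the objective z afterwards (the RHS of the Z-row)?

Ratio test on column x_1 — row 1: entry -4/5 ≤ 0; row 2: (9/5)/(2/5) = 9/2. Minimum is 9/2 at row 2 (x_2 leaves); pivot element 2/5.
Pivot on row 2; the Z-row RHS becomes 81/5 − (-7/5)·(9/2) = 45/2.

45/2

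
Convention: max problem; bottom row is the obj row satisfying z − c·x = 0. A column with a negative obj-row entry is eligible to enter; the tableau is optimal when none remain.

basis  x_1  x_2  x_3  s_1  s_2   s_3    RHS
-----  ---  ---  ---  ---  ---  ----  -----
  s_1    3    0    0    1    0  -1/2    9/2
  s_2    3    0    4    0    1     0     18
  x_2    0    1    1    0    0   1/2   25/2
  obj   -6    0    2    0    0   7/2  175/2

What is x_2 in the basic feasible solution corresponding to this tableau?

25/2

x_2 is basic (row 3); its value is the RHS of that row, 25/2.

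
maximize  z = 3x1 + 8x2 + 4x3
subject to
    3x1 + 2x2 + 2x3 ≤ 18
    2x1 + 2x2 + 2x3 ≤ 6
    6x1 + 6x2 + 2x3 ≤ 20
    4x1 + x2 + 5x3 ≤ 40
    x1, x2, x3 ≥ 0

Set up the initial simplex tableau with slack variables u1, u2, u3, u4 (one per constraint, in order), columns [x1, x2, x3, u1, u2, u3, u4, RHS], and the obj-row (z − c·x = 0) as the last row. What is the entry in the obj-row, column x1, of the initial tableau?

The obj-row carries the negated objective coefficients: the x1 entry is -3.

-3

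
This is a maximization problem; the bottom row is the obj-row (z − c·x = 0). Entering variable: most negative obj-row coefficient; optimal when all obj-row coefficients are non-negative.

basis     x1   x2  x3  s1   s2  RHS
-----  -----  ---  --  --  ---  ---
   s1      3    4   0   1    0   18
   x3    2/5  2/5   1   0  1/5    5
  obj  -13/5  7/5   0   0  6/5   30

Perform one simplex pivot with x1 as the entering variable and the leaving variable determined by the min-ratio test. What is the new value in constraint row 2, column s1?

Ratio test on column x1 — row 1: 18/3 = 6; row 2: 5/(2/5) = 25/2. Minimum is 6 at row 1 (s1 leaves); pivot element 3.
Divide row 1 by 3; eliminate column x1 from the other rows.
Row 2 update in column s1: 0 − (2/5)·(1/3) = -2/15.

-2/15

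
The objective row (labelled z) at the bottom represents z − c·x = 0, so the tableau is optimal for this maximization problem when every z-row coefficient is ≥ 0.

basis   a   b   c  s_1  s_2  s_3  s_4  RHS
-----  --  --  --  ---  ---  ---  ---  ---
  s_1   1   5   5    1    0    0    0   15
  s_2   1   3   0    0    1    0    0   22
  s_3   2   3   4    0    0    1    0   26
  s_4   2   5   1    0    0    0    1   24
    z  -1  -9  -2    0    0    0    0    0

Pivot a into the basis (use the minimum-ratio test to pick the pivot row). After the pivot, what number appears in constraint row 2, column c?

-1/2

Ratio test on column a — row 1: 15/1 = 15; row 2: 22/1 = 22; row 3: 26/2 = 13; row 4: 24/2 = 12. Minimum is 12 at row 4 (s_4 leaves); pivot element 2.
Divide row 4 by 2; eliminate column a from the other rows.
Row 2 update in column c: 0 − 1·(1/2) = -1/2.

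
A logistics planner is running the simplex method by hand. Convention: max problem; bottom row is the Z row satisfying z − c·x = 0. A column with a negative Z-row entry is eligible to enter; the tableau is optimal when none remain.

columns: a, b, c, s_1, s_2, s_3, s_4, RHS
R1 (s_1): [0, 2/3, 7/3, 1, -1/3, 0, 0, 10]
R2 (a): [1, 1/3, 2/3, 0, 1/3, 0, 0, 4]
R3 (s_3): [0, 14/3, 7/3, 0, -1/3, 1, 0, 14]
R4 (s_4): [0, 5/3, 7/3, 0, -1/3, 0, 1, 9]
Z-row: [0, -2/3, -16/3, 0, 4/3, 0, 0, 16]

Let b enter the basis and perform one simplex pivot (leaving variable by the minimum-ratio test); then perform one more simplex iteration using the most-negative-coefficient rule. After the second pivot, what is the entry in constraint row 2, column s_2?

3/7

Ratio test on column b — row 1: 10/(2/3) = 15; row 2: 4/(1/3) = 12; row 3: 14/(14/3) = 3; row 4: 9/(5/3) = 27/5. Minimum is 3 at row 3 (s_3 leaves); pivot element 14/3.
Divide row 3 by 14/3; eliminate column b from the other rows.
Second iteration: most negative Z-row entry is -5 in column c, so c enters.
Ratio test on column c — row 1: 8/2 = 4; row 2: 3/(1/2) = 6; row 3: 3/(1/2) = 6; row 4: 4/(3/2) = 8/3. Minimum is 8/3 at row 4 (s_4 leaves); pivot element 3/2.
Divide row 4 by 3/2; eliminate column c from the other rows.
After both pivots, the entry at constraint row 2, column s_2 is 3/7.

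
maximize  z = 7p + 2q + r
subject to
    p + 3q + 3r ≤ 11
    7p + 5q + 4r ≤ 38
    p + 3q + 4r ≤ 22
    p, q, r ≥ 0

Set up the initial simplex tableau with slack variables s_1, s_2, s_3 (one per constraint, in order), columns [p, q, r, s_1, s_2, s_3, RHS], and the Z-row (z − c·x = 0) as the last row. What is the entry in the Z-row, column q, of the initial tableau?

-2

The Z-row carries the negated objective coefficients: the q entry is -2.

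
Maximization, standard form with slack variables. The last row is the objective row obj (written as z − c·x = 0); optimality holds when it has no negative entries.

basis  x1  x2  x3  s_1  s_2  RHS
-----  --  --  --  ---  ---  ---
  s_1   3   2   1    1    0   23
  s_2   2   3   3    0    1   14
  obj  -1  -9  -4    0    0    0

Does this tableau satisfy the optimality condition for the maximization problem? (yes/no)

The obj-row has a negative entry -9 in column x2, so it is not optimal.

no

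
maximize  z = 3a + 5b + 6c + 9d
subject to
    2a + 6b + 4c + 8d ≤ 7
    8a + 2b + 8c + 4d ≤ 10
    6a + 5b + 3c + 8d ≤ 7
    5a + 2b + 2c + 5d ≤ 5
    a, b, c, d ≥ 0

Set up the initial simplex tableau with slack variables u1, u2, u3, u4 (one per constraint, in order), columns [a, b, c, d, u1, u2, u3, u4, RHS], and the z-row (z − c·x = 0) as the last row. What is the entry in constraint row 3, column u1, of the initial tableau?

0

Slack u1 belongs to constraint 1; its column is the unit vector e_1, so the entry in row 3 is 0.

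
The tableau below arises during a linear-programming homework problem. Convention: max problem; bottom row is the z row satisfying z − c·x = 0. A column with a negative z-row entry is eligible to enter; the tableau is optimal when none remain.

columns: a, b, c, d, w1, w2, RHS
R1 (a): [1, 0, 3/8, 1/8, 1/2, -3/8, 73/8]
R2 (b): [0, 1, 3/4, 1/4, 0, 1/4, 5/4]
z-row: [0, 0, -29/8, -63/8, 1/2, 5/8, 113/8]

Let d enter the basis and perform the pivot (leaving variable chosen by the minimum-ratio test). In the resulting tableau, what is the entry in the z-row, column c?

20

Ratio test on column d — row 1: (73/8)/(1/8) = 73; row 2: (5/4)/(1/4) = 5. Minimum is 5 at row 2 (b leaves); pivot element 1/4.
Divide row 2 by 1/4; eliminate column d from the other rows.
z-row update in column c: -29/8 − (-63/8)·3 = 20.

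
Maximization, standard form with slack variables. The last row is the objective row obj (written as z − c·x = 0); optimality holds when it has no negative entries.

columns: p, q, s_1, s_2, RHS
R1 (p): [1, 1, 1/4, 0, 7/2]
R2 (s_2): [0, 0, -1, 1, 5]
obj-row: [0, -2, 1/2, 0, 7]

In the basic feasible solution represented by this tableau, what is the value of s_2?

5

s_2 is basic (row 2); its value is the RHS of that row, 5.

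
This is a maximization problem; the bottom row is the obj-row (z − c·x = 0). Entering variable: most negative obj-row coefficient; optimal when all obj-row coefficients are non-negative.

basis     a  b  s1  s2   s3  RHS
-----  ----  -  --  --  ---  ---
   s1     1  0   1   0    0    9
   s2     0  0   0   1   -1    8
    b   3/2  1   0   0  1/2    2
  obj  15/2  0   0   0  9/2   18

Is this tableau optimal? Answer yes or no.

Every obj-row coefficient is ≥ 0, so the tableau is optimal.

yes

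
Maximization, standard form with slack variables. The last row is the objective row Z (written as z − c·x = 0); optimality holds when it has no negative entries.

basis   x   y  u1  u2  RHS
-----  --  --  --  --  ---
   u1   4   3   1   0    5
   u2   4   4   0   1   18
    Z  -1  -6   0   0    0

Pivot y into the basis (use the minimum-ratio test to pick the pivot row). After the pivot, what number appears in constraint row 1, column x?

Ratio test on column y — row 1: 5/3 = 5/3; row 2: 18/4 = 9/2. Minimum is 5/3 at row 1 (u1 leaves); pivot element 3.
Divide row 1 by 3; eliminate column y from the other rows.
In the new row 1, the x entry is the old entry divided by the pivot: 4/3 = 4/3.

4/3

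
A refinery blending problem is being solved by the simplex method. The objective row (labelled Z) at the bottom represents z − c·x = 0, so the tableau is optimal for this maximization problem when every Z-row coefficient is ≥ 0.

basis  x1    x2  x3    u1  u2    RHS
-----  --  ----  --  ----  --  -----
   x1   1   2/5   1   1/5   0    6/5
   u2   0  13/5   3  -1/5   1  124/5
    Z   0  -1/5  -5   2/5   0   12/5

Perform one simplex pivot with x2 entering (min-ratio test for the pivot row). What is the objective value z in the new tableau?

3

Ratio test on column x2 — row 1: (6/5)/(2/5) = 3; row 2: (124/5)/(13/5) = 124/13. Minimum is 3 at row 1 (x1 leaves); pivot element 2/5.
Pivot on row 1; the Z-row RHS becomes 12/5 − (-1/5)·3 = 3.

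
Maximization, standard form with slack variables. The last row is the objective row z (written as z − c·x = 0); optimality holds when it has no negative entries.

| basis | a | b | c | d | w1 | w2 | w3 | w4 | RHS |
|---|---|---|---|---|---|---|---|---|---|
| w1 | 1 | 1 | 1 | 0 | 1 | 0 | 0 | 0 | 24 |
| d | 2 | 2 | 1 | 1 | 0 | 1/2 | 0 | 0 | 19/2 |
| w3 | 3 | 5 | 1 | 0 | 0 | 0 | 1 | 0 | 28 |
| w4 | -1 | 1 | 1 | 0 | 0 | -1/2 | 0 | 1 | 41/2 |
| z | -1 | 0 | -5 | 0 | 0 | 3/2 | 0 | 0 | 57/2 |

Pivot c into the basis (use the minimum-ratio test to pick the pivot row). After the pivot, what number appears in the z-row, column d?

5

Ratio test on column c — row 1: 24/1 = 24; row 2: (19/2)/1 = 19/2; row 3: 28/1 = 28; row 4: (41/2)/1 = 41/2. Minimum is 19/2 at row 2 (d leaves); pivot element 1.
Divide row 2 by 1; eliminate column c from the other rows.
z-row update in column d: 0 − (-5)·1 = 5.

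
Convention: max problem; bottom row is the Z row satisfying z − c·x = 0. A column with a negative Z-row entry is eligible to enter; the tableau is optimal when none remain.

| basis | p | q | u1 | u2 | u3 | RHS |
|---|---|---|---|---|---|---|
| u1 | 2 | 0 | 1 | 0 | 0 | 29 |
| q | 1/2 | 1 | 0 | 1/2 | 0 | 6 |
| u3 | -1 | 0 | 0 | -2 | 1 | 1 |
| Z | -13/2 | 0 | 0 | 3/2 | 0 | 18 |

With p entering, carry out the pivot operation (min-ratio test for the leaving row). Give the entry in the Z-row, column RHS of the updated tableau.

96

Ratio test on column p — row 1: 29/2 = 29/2; row 2: 6/(1/2) = 12; row 3: entry -1 ≤ 0. Minimum is 12 at row 2 (q leaves); pivot element 1/2.
Divide row 2 by 1/2; eliminate column p from the other rows.
Z-row update in column RHS: 18 − (-13/2)·12 = 96.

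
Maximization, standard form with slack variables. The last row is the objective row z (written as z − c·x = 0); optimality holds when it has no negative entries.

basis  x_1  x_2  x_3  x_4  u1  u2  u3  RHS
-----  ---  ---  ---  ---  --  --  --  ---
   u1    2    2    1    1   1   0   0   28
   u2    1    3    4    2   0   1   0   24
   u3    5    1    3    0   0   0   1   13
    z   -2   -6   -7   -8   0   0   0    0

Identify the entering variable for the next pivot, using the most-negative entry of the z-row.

x_4

Negative z-row entries: x_1: -2, x_2: -6, x_3: -7, x_4: -8.
The most negative is -8 in column x_4, so x_4 enters.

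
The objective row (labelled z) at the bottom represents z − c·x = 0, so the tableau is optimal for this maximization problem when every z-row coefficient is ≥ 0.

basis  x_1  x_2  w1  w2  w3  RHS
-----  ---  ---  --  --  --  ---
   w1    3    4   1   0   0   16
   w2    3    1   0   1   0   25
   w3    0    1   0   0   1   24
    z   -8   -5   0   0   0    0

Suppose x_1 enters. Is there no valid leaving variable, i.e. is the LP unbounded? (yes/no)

no

Column x_1 has positive entries in row(s) 1, 2, so the ratio test bounds it — not unbounded.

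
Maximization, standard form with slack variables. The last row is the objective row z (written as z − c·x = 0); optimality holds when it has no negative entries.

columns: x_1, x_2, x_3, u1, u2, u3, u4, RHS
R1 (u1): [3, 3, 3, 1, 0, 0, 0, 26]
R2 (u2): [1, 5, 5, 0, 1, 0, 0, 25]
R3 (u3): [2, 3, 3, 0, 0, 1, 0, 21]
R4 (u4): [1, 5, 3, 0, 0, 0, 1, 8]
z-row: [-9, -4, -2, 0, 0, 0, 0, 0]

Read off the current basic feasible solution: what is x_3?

x_3 is not in the basis, so in the current basic feasible solution x_3 = 0.

0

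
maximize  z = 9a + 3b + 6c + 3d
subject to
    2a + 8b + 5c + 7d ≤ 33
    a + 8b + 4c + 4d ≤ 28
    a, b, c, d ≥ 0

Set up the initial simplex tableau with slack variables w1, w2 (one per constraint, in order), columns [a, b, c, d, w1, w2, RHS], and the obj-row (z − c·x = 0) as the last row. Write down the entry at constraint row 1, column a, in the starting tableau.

Constraint 1 has coefficient 2 on a.

2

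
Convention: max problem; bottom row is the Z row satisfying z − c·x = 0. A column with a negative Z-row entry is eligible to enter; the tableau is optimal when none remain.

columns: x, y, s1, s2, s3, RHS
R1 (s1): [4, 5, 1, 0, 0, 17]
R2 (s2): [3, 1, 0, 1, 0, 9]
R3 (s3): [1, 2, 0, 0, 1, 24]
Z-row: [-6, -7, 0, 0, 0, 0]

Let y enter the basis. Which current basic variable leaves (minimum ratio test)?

Column y entries and ratios — s1: 17/5 = 17/5; s2: 9/1 = 9; s3: 24/2 = 12.
Smallest ratio is 17/5 in the row of s1, so s1 leaves.

s1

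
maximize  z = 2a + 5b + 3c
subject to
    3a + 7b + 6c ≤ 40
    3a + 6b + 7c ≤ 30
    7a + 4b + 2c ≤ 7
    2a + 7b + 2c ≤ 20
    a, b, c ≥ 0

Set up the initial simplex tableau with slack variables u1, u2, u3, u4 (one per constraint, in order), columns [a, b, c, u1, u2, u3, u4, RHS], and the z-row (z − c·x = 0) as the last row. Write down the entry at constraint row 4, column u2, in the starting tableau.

Slack u2 belongs to constraint 2; its column is the unit vector e_2, so the entry in row 4 is 0.

0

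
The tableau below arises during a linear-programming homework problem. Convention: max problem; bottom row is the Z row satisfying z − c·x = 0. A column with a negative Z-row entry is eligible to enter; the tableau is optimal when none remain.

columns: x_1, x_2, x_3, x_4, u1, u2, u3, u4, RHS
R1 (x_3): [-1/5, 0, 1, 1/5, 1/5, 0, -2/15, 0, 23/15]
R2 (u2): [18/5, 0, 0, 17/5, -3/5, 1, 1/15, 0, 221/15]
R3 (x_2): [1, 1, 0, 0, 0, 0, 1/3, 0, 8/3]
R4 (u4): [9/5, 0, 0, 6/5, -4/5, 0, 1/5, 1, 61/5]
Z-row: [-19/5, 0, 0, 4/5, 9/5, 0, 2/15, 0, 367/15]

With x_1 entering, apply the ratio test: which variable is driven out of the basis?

Column x_1 entries and ratios — x_3: -1/5 ≤ 0, skip; u2: (221/15)/(18/5) = 221/54; x_2: (8/3)/1 = 8/3; u4: (61/5)/(9/5) = 61/9.
Smallest ratio is 8/3 in the row of x_2, so x_2 leaves.

x_2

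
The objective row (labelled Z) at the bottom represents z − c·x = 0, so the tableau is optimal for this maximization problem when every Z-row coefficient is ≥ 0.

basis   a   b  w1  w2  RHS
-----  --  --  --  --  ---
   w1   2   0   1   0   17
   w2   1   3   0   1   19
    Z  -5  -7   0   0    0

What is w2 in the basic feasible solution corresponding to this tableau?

w2 is basic (row 2); its value is the RHS of that row, 19.

19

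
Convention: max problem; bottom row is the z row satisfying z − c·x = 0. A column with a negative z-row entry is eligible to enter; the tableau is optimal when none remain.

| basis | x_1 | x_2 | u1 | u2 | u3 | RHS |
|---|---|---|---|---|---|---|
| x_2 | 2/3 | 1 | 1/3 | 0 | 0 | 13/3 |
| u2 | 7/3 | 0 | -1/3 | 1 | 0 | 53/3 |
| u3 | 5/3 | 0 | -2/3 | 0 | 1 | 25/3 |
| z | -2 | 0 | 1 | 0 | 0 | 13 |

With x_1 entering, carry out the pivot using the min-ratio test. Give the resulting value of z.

Ratio test on column x_1 — row 1: (13/3)/(2/3) = 13/2; row 2: (53/3)/(7/3) = 53/7; row 3: (25/3)/(5/3) = 5. Minimum is 5 at row 3 (u3 leaves); pivot element 5/3.
Pivot on row 3; the z-row RHS becomes 13 − (-2)·5 = 23.

23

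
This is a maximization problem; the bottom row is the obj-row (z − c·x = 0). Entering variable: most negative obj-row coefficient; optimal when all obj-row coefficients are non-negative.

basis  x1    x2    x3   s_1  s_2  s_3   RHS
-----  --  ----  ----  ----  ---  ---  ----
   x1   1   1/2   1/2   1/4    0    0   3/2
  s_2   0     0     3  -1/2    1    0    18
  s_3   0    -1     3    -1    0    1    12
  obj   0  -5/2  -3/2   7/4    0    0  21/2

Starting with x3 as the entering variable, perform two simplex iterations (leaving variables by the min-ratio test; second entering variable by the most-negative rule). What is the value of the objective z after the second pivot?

Ratio test on column x3 — row 1: (3/2)/(1/2) = 3; row 2: 18/3 = 6; row 3: 12/3 = 4. Minimum is 3 at row 1 (x1 leaves); pivot element 1/2.
Pivot on row 1; the obj-row RHS becomes 21/2 − (-3/2)·3 = 15.
Next entering variable (most negative obj-row entry -1): x2.
Ratio test on column x2 — row 1: 3/1 = 3; row 2: entry -3 ≤ 0; row 3: entry -4 ≤ 0. Minimum is 3 at row 1 (x3 leaves); pivot element 1.
After the second pivot the obj-row RHS is 15 − (-1)·3 = 18.

18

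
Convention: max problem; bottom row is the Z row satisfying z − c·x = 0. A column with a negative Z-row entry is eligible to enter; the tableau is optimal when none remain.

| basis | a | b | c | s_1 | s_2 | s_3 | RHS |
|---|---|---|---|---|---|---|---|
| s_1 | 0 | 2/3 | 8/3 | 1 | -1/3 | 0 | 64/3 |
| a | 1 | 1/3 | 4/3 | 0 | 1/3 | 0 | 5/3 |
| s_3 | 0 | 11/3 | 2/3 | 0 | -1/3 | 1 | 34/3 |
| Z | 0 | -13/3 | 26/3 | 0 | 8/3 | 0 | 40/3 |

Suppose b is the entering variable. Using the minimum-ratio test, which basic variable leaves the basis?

s_3

Column b entries and ratios — s_1: (64/3)/(2/3) = 32; a: (5/3)/(1/3) = 5; s_3: (34/3)/(11/3) = 34/11.
Smallest ratio is 34/11 in the row of s_3, so s_3 leaves.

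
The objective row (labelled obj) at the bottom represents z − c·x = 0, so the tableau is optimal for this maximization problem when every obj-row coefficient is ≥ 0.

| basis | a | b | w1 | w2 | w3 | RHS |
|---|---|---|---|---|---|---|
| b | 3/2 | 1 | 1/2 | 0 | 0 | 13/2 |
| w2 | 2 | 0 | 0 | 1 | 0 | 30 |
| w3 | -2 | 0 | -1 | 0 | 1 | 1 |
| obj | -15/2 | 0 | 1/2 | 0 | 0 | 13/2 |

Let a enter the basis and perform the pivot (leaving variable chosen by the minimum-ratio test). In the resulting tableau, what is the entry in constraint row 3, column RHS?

29/3

Ratio test on column a — row 1: (13/2)/(3/2) = 13/3; row 2: 30/2 = 15; row 3: entry -2 ≤ 0. Minimum is 13/3 at row 1 (b leaves); pivot element 3/2.
Divide row 1 by 3/2; eliminate column a from the other rows.
Row 3 update in column RHS: 1 − (-2)·(13/3) = 29/3.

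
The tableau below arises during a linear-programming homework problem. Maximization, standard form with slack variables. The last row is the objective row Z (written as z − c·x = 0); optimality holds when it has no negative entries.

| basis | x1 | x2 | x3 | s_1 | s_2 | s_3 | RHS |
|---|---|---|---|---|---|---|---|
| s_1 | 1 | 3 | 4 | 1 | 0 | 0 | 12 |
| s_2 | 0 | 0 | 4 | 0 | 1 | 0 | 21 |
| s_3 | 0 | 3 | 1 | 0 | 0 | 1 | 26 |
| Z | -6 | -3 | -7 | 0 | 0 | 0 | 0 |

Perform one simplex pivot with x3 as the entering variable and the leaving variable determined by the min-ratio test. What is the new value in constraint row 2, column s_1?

-1

Ratio test on column x3 — row 1: 12/4 = 3; row 2: 21/4 = 21/4; row 3: 26/1 = 26. Minimum is 3 at row 1 (s_1 leaves); pivot element 4.
Divide row 1 by 4; eliminate column x3 from the other rows.
Row 2 update in column s_1: 0 − 4·(1/4) = -1.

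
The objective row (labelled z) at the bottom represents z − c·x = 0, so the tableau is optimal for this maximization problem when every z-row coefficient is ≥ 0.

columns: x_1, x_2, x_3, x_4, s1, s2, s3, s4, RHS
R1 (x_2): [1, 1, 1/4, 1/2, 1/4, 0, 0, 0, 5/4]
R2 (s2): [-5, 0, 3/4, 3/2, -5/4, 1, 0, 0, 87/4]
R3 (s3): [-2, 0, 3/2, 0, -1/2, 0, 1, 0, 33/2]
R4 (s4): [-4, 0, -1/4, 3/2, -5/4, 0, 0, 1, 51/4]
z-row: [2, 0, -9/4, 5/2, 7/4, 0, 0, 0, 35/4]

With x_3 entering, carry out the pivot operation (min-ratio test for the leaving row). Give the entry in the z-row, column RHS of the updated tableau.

Ratio test on column x_3 — row 1: (5/4)/(1/4) = 5; row 2: (87/4)/(3/4) = 29; row 3: (33/2)/(3/2) = 11; row 4: entry -1/4 ≤ 0. Minimum is 5 at row 1 (x_2 leaves); pivot element 1/4.
Divide row 1 by 1/4; eliminate column x_3 from the other rows.
z-row update in column RHS: 35/4 − (-9/4)·5 = 20.

20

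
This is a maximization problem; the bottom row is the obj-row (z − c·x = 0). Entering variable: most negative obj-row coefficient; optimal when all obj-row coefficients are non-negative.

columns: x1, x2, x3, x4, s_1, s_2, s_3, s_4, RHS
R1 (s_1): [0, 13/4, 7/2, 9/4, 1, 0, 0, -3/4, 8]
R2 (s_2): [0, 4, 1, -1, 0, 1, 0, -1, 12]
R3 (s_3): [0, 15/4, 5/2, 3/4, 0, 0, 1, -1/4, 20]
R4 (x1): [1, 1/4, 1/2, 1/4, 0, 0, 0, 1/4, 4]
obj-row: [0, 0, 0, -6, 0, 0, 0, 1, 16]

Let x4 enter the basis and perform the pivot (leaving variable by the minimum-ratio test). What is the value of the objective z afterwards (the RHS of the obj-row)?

112/3

Ratio test on column x4 — row 1: 8/(9/4) = 32/9; row 2: entry -1 ≤ 0; row 3: 20/(3/4) = 80/3; row 4: 4/(1/4) = 16. Minimum is 32/9 at row 1 (s_1 leaves); pivot element 9/4.
Pivot on row 1; the obj-row RHS becomes 16 − (-6)·(32/9) = 112/3.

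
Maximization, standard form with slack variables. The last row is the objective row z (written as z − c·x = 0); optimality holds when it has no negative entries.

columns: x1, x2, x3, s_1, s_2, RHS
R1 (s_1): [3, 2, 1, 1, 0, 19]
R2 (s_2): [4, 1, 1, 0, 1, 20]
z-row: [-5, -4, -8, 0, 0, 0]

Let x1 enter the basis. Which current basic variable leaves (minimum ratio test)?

s_2

Column x1 entries and ratios — s_1: 19/3 = 19/3; s_2: 20/4 = 5.
Smallest ratio is 5 in the row of s_2, so s_2 leaves.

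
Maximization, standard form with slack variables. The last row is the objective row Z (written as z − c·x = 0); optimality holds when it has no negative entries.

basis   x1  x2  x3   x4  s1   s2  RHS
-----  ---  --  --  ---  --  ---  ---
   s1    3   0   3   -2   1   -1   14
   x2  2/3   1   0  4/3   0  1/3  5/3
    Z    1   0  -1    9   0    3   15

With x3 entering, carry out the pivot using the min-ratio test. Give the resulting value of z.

59/3

Ratio test on column x3 — row 1: 14/3 = 14/3; row 2: entry 0 ≤ 0. Minimum is 14/3 at row 1 (s1 leaves); pivot element 3.
Pivot on row 1; the Z-row RHS becomes 15 − (-1)·(14/3) = 59/3.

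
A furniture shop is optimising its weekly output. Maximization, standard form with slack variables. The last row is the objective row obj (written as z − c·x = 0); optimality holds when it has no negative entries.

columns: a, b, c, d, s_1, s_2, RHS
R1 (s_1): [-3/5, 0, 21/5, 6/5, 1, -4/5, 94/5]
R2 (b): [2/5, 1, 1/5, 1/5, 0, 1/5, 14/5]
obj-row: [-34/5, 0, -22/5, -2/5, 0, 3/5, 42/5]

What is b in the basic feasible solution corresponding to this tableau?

14/5

b is basic (row 2); its value is the RHS of that row, 14/5.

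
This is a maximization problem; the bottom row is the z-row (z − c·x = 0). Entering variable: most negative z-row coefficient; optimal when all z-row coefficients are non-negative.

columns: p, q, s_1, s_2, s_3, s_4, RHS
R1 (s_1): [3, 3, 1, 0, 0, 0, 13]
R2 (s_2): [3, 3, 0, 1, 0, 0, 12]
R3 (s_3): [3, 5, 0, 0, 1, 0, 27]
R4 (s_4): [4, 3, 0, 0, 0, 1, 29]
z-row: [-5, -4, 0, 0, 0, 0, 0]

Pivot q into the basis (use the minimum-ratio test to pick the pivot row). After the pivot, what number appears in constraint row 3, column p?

-2

Ratio test on column q — row 1: 13/3 = 13/3; row 2: 12/3 = 4; row 3: 27/5 = 27/5; row 4: 29/3 = 29/3. Minimum is 4 at row 2 (s_2 leaves); pivot element 3.
Divide row 2 by 3; eliminate column q from the other rows.
Row 3 update in column p: 3 − 5·1 = -2.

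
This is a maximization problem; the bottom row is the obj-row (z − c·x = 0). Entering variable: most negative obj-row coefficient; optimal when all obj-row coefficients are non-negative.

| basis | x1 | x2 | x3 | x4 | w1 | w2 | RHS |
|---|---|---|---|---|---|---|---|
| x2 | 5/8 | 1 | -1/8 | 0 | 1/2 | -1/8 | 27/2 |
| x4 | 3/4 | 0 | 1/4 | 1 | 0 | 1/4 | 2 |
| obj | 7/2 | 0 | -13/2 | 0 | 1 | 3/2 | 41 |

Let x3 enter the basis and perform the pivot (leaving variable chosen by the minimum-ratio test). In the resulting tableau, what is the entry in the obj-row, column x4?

26

Ratio test on column x3 — row 1: entry -1/8 ≤ 0; row 2: 2/(1/4) = 8. Minimum is 8 at row 2 (x4 leaves); pivot element 1/4.
Divide row 2 by 1/4; eliminate column x3 from the other rows.
obj-row update in column x4: 0 − (-13/2)·4 = 26.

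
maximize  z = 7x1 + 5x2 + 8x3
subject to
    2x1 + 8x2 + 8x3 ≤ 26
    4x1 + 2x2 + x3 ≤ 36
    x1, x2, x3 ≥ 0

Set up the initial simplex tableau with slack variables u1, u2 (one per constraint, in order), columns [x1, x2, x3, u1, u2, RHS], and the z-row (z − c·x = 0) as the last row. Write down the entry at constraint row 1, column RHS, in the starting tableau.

26

The RHS of constraint 1 is b_1 = 26.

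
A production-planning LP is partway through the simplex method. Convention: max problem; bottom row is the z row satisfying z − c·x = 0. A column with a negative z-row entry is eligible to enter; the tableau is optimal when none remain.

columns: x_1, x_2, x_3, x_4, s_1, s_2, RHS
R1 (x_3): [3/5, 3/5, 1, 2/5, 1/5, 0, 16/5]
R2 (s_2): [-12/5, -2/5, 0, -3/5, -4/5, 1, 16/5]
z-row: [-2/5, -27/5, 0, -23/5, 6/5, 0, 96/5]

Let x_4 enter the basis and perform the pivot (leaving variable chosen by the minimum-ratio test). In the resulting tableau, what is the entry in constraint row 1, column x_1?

3/2

Ratio test on column x_4 — row 1: (16/5)/(2/5) = 8; row 2: entry -3/5 ≤ 0. Minimum is 8 at row 1 (x_3 leaves); pivot element 2/5.
Divide row 1 by 2/5; eliminate column x_4 from the other rows.
In the new row 1, the x_1 entry is the old entry divided by the pivot: (3/5)/(2/5) = 3/2.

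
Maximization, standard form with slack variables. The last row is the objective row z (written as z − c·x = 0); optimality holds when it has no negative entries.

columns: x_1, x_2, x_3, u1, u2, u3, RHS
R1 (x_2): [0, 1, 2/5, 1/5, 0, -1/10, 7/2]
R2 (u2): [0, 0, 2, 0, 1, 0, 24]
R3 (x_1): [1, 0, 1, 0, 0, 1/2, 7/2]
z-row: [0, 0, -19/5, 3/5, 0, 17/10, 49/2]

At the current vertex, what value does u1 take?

u1 is not in the basis, so in the current basic feasible solution u1 = 0.

0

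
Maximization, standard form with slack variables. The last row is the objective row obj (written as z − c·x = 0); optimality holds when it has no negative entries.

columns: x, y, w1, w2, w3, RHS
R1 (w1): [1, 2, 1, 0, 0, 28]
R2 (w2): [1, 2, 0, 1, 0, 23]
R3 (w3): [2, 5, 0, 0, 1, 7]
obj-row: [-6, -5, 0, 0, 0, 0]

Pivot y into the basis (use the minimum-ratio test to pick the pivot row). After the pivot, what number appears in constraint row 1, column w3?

Ratio test on column y — row 1: 28/2 = 14; row 2: 23/2 = 23/2; row 3: 7/5 = 7/5. Minimum is 7/5 at row 3 (w3 leaves); pivot element 5.
Divide row 3 by 5; eliminate column y from the other rows.
Row 1 update in column w3: 0 − 2·(1/5) = -2/5.

-2/5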